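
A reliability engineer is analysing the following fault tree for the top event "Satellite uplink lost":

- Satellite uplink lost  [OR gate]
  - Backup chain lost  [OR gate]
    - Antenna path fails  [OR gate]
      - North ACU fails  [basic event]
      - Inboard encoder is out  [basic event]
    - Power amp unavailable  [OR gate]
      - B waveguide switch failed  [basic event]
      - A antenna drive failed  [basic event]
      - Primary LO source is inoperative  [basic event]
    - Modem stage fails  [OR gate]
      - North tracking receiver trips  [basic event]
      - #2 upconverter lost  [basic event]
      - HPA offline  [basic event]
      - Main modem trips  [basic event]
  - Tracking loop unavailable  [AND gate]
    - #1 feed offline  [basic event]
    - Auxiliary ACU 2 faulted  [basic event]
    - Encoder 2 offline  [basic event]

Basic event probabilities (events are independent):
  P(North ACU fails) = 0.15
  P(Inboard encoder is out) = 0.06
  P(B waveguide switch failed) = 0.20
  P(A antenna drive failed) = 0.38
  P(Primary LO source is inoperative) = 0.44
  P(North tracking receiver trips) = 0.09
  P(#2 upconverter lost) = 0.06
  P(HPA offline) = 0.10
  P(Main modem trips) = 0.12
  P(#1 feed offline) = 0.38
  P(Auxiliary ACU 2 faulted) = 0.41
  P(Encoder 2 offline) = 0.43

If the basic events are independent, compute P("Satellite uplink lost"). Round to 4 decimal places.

P(Antenna path fails) [OR] = 1 − (1−0.15) × (1−0.06) = 0.201000
P(Power amp unavailable) [OR] = 1 − (1−0.20) × (1−0.38) × (1−0.44) = 0.722240
P(Modem stage fails) [OR] = 1 − (1−0.09) × (1−0.06) × (1−0.10) × (1−0.12) = 0.322523
P(Backup chain lost) [OR] = 1 − (1−0.201000) × (1−0.722240) × (1−0.322523) = 0.849647
P(Tracking loop unavailable) [AND] = 0.38 × 0.41 × 0.43 = 0.066994
P(Satellite uplink lost) [OR] = 1 − (1−0.849647) × (1−0.066994) = 0.859720
Rounded to 4 decimal places: P(Satellite uplink lost) ≈ 0.8597.

0.8597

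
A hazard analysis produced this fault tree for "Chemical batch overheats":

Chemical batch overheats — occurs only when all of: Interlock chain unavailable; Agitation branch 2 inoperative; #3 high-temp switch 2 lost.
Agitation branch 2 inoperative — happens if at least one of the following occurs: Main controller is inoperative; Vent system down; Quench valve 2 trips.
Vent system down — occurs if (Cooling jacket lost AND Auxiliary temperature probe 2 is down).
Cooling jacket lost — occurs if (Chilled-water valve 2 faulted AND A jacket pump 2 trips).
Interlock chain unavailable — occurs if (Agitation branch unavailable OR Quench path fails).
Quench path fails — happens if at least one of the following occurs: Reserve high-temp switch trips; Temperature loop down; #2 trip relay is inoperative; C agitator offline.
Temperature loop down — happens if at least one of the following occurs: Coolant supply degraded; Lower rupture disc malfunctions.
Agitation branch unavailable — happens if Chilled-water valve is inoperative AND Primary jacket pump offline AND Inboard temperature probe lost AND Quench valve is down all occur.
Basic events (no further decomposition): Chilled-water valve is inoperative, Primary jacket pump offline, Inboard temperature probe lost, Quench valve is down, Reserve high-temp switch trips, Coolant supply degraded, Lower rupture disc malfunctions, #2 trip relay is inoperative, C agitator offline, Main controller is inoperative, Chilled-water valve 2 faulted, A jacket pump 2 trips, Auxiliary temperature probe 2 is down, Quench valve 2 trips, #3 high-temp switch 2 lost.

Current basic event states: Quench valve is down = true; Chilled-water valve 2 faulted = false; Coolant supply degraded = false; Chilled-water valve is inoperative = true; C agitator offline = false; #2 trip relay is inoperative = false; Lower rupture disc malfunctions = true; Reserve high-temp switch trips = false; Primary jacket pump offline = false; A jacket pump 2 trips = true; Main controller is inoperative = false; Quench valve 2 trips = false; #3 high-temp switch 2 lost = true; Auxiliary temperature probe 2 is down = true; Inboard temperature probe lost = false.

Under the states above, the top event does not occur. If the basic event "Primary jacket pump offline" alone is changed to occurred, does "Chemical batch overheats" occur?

Counterfactual: set "Primary jacket pump offline" to occurred.
Agitation branch unavailable [AND]: Chilled-water valve is inoperative=occurs, Primary jacket pump offline=occurs, Inboard temperature probe lost=not, Quench valve is down=occurs → not all inputs occur → does not occur.
Temperature loop down [OR]: Coolant supply degraded=not, Lower rupture disc malfunctions=occurs → at least one input occurs → occurs.
Quench path fails [OR]: Reserve high-temp switch trips=not, Temperature loop down=occurs, #2 trip relay is inoperative=not, C agitator offline=not → at least one input occurs → occurs.
Interlock chain unavailable [OR]: Agitation branch unavailable=not, Quench path fails=occurs → at least one input occurs → occurs.
Cooling jacket lost [AND]: Chilled-water valve 2 faulted=not, A jacket pump 2 trips=occurs → not all inputs occur → does not occur.
Vent system down [AND]: Cooling jacket lost=not, Auxiliary temperature probe 2 is down=occurs → not all inputs occur → does not occur.
Agitation branch 2 inoperative [OR]: Main controller is inoperative=not, Vent system down=not, Quench valve 2 trips=not → no input occurs → does not occur.
Chemical batch overheats [AND]: Interlock chain unavailable=occurs, Agitation branch 2 inoperative=not, #3 high-temp switch 2 lost=occurs → not all inputs occur → does not occur.

No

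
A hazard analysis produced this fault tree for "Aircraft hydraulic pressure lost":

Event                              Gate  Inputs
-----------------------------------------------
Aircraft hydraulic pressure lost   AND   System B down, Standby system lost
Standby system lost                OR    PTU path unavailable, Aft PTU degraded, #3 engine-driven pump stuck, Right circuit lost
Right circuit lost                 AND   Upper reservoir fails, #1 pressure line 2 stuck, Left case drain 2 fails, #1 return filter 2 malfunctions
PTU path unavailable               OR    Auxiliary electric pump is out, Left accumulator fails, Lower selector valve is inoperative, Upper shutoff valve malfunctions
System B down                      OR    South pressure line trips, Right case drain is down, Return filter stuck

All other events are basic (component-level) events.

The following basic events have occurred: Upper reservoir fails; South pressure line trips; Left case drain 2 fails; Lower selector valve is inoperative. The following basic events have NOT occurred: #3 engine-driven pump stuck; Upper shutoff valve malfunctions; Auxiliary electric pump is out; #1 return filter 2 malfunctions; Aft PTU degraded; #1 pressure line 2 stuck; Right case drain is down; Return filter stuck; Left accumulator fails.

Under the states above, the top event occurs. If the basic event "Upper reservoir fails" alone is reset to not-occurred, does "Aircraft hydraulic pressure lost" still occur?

Counterfactual: set "Upper reservoir fails" to not occurred.
System B down [OR]: South pressure line trips=occurs, Right case drain is down=not, Return filter stuck=not → at least one input occurs → occurs.
PTU path unavailable [OR]: Auxiliary electric pump is out=not, Left accumulator fails=not, Lower selector valve is inoperative=occurs, Upper shutoff valve malfunctions=not → at least one input occurs → occurs.
Right circuit lost [AND]: Upper reservoir fails=not, #1 pressure line 2 stuck=not, Left case drain 2 fails=occurs, #1 return filter 2 malfunctions=not → not all inputs occur → does not occur.
Standby system lost [OR]: PTU path unavailable=occurs, Aft PTU degraded=not, #3 engine-driven pump stuck=not, Right circuit lost=not → at least one input occurs → occurs.
Aircraft hydraulic pressure lost [AND]: System B down=occurs, Standby system lost=occurs → all inputs occur → occurs.

Yes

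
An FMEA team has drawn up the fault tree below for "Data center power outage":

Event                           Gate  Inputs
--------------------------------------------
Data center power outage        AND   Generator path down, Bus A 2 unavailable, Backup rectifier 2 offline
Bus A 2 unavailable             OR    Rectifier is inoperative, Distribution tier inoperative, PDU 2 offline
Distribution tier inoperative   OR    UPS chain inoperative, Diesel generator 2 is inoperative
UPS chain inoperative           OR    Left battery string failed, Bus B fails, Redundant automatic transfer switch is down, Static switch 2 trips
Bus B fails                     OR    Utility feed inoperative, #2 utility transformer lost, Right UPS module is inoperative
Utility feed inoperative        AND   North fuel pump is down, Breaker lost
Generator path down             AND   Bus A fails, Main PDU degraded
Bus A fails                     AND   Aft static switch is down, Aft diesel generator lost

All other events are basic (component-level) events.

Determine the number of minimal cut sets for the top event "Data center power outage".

Bus A fails [AND]: one cut set from each child combined → 1 × 1 = 1 cut set(s).
Generator path down [AND]: one cut set from each child combined → 1 × 1 = 1 cut set(s).
Utility feed inoperative [AND]: one cut set from each child combined → 1 × 1 = 1 cut set(s).
Bus B fails [OR]: union of children's cut sets → 3 cut set(s).
UPS chain inoperative [OR]: union of children's cut sets → 6 cut set(s).
Distribution tier inoperative [OR]: union of children's cut sets → 7 cut set(s).
Bus A 2 unavailable [OR]: union of children's cut sets → 9 cut set(s).
Data center power outage [AND]: one cut set from each child combined → 1 × 9 × 1 = 9 cut set(s).
Minimal cut sets: {Aft diesel generator lost, Aft static switch is down, Backup rectifier 2 offline, Main PDU degraded, Rectifier is inoperative}; {Aft diesel generator lost, Aft static switch is down, Backup rectifier 2 offline, Left battery string failed, Main PDU degraded}; {Aft diesel generator lost, Aft static switch is down, Backup rectifier 2 offline, Breaker lost, Main PDU degraded, North fuel pump is down}; {#2 utility transformer lost, Aft diesel generator lost, Aft static switch is down, Backup rectifier 2 offline, Main PDU degraded}; {Aft diesel generator lost, Aft static switch is down, Backup rectifier 2 offline, Main PDU degraded, Right UPS module is inoperative}; {Aft diesel generator lost, Aft static switch is down, Backup rectifier 2 offline, Main PDU degraded, Redundant automatic transfer switch is down}; {Aft diesel generator lost, Aft static switch is down, Backup rectifier 2 offline, Main PDU degraded, Static switch 2 trips}; {Aft diesel generator lost, Aft static switch is down, Backup rectifier 2 offline, Diesel generator 2 is inoperative, Main PDU degraded}; {Aft diesel generator lost, Aft static switch is down, Backup rectifier 2 offline, Main PDU degraded, PDU 2 offline}.

9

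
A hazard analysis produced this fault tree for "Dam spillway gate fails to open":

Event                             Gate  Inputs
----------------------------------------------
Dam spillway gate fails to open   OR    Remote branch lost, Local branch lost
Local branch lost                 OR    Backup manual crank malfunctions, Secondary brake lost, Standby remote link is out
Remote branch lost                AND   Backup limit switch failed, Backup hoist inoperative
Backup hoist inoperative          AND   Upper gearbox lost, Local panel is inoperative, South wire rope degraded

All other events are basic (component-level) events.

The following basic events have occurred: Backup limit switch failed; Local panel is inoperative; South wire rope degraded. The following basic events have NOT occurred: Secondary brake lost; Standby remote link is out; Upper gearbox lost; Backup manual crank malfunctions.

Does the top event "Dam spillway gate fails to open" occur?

Backup hoist inoperative [AND]: Upper gearbox lost=not, Local panel is inoperative=occurs, South wire rope degraded=occurs → not all inputs occur → does not occur.
Remote branch lost [AND]: Backup limit switch failed=occurs, Backup hoist inoperative=not → not all inputs occur → does not occur.
Local branch lost [OR]: Backup manual crank malfunctions=not, Secondary brake lost=not, Standby remote link is out=not → no input occurs → does not occur.
Dam spillway gate fails to open [OR]: Remote branch lost=not, Local branch lost=not → no input occurs → does not occur.

No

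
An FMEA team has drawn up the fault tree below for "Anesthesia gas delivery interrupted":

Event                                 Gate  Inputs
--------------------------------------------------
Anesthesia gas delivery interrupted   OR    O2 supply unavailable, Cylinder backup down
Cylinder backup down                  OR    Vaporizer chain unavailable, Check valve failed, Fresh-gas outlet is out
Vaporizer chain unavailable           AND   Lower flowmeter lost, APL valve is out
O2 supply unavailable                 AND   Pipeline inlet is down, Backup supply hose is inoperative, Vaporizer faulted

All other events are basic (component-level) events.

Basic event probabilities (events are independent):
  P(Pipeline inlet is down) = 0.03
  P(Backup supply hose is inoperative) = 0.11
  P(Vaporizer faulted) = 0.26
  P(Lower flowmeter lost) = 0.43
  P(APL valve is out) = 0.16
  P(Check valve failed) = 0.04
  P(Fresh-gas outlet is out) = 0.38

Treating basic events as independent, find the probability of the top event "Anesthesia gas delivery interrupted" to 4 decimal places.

P(O2 supply unavailable) [AND] = 0.03 × 0.11 × 0.26 = 0.000858
P(Vaporizer chain unavailable) [AND] = 0.43 × 0.16 = 0.068800
P(Cylinder backup down) [OR] = 1 − (1−0.068800) × (1−0.04) × (1−0.38) = 0.445750
P(Anesthesia gas delivery interrupted) [OR] = 1 − (1−0.000858) × (1−0.445750) = 0.446226
Rounded to 4 decimal places: P(Anesthesia gas delivery interrupted) ≈ 0.4462.

0.4462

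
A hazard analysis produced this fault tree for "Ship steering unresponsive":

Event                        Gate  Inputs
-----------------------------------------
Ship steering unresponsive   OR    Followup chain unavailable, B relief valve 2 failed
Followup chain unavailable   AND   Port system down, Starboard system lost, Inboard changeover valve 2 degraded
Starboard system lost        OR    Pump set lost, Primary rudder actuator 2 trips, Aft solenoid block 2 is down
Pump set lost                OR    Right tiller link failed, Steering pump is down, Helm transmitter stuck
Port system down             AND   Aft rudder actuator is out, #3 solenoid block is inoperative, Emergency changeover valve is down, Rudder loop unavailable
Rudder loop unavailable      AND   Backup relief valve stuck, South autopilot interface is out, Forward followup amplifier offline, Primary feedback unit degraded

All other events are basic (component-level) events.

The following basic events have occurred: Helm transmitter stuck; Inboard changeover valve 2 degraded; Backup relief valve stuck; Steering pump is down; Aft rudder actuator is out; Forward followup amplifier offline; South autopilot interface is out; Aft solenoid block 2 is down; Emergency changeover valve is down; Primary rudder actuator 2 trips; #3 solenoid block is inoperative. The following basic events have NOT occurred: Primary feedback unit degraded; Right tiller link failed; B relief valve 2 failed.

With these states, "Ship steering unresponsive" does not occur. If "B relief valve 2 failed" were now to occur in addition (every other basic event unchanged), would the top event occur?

Yes

Counterfactual: set "B relief valve 2 failed" to occurred.
Rudder loop unavailable [AND]: Backup relief valve stuck=occurs, South autopilot interface is out=occurs, Forward followup amplifier offline=occurs, Primary feedback unit degraded=not → not all inputs occur → does not occur.
Port system down [AND]: Aft rudder actuator is out=occurs, #3 solenoid block is inoperative=occurs, Emergency changeover valve is down=occurs, Rudder loop unavailable=not → not all inputs occur → does not occur.
Pump set lost [OR]: Right tiller link failed=not, Steering pump is down=occurs, Helm transmitter stuck=occurs → at least one input occurs → occurs.
Starboard system lost [OR]: Pump set lost=occurs, Primary rudder actuator 2 trips=occurs, Aft solenoid block 2 is down=occurs → at least one input occurs → occurs.
Followup chain unavailable [AND]: Port system down=not, Starboard system lost=occurs, Inboard changeover valve 2 degraded=occurs → not all inputs occur → does not occur.
Ship steering unresponsive [OR]: Followup chain unavailable=not, B relief valve 2 failed=occurs → at least one input occurs → occurs.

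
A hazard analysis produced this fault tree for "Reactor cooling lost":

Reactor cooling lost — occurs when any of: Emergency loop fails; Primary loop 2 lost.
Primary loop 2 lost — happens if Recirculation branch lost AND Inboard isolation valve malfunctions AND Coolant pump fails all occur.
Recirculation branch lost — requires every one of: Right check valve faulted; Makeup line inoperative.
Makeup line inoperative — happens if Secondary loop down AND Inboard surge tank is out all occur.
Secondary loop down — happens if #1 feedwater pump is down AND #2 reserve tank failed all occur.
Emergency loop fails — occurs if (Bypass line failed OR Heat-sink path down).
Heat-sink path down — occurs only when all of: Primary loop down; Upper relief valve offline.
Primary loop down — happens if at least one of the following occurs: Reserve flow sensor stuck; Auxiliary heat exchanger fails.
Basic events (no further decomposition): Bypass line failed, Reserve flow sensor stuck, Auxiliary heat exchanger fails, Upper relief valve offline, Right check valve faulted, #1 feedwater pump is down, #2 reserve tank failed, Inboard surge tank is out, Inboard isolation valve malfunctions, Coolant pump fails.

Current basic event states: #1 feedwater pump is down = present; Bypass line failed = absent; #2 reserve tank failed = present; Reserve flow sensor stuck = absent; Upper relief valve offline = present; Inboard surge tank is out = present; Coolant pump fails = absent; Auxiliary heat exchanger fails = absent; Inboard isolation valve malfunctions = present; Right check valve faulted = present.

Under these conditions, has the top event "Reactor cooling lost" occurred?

No

Primary loop down [OR]: Reserve flow sensor stuck=not, Auxiliary heat exchanger fails=not → no input occurs → does not occur.
Heat-sink path down [AND]: Primary loop down=not, Upper relief valve offline=occurs → not all inputs occur → does not occur.
Emergency loop fails [OR]: Bypass line failed=not, Heat-sink path down=not → no input occurs → does not occur.
Secondary loop down [AND]: #1 feedwater pump is down=occurs, #2 reserve tank failed=occurs → all inputs occur → occurs.
Makeup line inoperative [AND]: Secondary loop down=occurs, Inboard surge tank is out=occurs → all inputs occur → occurs.
Recirculation branch lost [AND]: Right check valve faulted=occurs, Makeup line inoperative=occurs → all inputs occur → occurs.
Primary loop 2 lost [AND]: Recirculation branch lost=occurs, Inboard isolation valve malfunctions=occurs, Coolant pump fails=not → not all inputs occur → does not occur.
Reactor cooling lost [OR]: Emergency loop fails=not, Primary loop 2 lost=not → no input occurs → does not occur.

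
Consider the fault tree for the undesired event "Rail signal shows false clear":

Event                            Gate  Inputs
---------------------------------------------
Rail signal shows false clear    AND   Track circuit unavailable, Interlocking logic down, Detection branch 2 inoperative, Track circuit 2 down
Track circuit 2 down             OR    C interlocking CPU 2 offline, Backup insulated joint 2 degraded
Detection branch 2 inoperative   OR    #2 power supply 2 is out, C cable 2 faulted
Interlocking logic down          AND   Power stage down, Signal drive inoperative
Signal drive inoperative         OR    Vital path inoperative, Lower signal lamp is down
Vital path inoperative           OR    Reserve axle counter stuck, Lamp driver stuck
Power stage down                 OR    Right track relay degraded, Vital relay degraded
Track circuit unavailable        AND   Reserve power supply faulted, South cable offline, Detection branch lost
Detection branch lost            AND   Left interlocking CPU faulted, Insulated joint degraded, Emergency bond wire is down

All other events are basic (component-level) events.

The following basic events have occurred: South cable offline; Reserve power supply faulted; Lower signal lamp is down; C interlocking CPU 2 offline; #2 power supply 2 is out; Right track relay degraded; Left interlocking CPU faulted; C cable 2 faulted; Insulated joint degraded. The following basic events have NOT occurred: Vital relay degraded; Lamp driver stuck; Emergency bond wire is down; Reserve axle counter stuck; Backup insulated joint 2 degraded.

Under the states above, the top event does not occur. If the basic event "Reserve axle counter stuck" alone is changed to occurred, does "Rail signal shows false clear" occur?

Counterfactual: set "Reserve axle counter stuck" to occurred.
Detection branch lost [AND]: Left interlocking CPU faulted=occurs, Insulated joint degraded=occurs, Emergency bond wire is down=not → not all inputs occur → does not occur.
Track circuit unavailable [AND]: Reserve power supply faulted=occurs, South cable offline=occurs, Detection branch lost=not → not all inputs occur → does not occur.
Power stage down [OR]: Right track relay degraded=occurs, Vital relay degraded=not → at least one input occurs → occurs.
Vital path inoperative [OR]: Reserve axle counter stuck=occurs, Lamp driver stuck=not → at least one input occurs → occurs.
Signal drive inoperative [OR]: Vital path inoperative=occurs, Lower signal lamp is down=occurs → at least one input occurs → occurs.
Interlocking logic down [AND]: Power stage down=occurs, Signal drive inoperative=occurs → all inputs occur → occurs.
Detection branch 2 inoperative [OR]: #2 power supply 2 is out=occurs, C cable 2 faulted=occurs → at least one input occurs → occurs.
Track circuit 2 down [OR]: C interlocking CPU 2 offline=occurs, Backup insulated joint 2 degraded=not → at least one input occurs → occurs.
Rail signal shows false clear [AND]: Track circuit unavailable=not, Interlocking logic down=occurs, Detection branch 2 inoperative=occurs, Track circuit 2 down=occurs → not all inputs occur → does not occur.

No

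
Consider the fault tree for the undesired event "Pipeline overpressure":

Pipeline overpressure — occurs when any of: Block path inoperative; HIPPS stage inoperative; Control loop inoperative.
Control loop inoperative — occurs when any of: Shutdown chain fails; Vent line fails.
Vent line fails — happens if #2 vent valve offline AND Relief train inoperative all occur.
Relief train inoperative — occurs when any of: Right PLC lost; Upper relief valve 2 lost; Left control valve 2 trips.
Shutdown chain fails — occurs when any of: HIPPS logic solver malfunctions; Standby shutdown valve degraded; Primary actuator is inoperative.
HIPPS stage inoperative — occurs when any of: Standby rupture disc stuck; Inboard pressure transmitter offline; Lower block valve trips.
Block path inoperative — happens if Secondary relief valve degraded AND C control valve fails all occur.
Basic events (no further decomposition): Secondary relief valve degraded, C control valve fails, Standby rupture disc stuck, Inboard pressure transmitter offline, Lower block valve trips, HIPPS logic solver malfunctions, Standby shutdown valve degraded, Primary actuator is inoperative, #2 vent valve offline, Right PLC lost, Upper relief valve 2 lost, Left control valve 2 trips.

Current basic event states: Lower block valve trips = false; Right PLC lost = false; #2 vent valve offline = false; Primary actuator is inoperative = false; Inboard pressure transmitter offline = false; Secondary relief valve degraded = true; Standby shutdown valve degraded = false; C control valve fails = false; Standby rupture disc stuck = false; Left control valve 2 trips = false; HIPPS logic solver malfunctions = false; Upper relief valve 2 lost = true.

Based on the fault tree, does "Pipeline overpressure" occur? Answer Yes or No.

No

Block path inoperative [AND]: Secondary relief valve degraded=occurs, C control valve fails=not → not all inputs occur → does not occur.
HIPPS stage inoperative [OR]: Standby rupture disc stuck=not, Inboard pressure transmitter offline=not, Lower block valve trips=not → no input occurs → does not occur.
Shutdown chain fails [OR]: HIPPS logic solver malfunctions=not, Standby shutdown valve degraded=not, Primary actuator is inoperative=not → no input occurs → does not occur.
Relief train inoperative [OR]: Right PLC lost=not, Upper relief valve 2 lost=occurs, Left control valve 2 trips=not → at least one input occurs → occurs.
Vent line fails [AND]: #2 vent valve offline=not, Relief train inoperative=occurs → not all inputs occur → does not occur.
Control loop inoperative [OR]: Shutdown chain fails=not, Vent line fails=not → no input occurs → does not occur.
Pipeline overpressure [OR]: Block path inoperative=not, HIPPS stage inoperative=not, Control loop inoperative=not → no input occurs → does not occur.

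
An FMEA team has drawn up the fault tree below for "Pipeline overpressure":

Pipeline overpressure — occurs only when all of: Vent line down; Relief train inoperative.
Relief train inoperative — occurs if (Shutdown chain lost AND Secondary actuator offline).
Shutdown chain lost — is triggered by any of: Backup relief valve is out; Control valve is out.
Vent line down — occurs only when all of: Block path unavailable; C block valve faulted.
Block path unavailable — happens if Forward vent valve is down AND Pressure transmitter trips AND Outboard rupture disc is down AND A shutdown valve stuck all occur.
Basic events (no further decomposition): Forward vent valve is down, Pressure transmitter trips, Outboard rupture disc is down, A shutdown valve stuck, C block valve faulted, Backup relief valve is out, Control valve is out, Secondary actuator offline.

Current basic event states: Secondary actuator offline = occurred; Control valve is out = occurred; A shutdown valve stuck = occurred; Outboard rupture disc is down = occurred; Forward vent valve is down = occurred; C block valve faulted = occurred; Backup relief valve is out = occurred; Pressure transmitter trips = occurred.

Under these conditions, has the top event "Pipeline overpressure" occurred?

Block path unavailable [AND]: Forward vent valve is down=occurs, Pressure transmitter trips=occurs, Outboard rupture disc is down=occurs, A shutdown valve stuck=occurs → all inputs occur → occurs.
Vent line down [AND]: Block path unavailable=occurs, C block valve faulted=occurs → all inputs occur → occurs.
Shutdown chain lost [OR]: Backup relief valve is out=occurs, Control valve is out=occurs → at least one input occurs → occurs.
Relief train inoperative [AND]: Shutdown chain lost=occurs, Secondary actuator offline=occurs → all inputs occur → occurs.
Pipeline overpressure [AND]: Vent line down=occurs, Relief train inoperative=occurs → all inputs occur → occurs.

Yes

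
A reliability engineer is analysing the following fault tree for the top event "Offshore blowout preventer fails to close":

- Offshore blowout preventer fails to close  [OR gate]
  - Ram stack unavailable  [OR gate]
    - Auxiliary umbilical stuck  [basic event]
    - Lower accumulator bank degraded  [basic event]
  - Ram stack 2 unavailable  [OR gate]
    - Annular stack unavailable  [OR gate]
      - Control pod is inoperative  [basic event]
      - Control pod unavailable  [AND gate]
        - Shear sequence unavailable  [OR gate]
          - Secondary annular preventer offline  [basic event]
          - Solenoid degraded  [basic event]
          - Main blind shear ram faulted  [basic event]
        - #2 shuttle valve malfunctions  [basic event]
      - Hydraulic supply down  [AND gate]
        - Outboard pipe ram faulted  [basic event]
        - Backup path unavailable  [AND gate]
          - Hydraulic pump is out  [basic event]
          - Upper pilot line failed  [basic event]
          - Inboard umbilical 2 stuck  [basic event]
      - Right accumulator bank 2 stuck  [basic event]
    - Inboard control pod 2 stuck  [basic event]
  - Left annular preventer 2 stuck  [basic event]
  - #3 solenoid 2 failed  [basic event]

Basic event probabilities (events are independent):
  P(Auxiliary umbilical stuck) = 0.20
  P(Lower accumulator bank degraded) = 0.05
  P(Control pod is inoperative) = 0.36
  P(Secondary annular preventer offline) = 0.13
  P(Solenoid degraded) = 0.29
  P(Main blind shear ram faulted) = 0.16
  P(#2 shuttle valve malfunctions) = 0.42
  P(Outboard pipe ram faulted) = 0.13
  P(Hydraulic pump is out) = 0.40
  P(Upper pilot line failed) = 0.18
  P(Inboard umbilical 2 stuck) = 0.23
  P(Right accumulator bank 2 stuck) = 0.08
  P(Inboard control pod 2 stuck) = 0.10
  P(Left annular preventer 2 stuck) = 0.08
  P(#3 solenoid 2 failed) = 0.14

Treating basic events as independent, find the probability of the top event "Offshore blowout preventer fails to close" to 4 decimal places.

P(Ram stack unavailable) [OR] = 1 − (1−0.20) × (1−0.05) = 0.240000
P(Shear sequence unavailable) [OR] = 1 − (1−0.13) × (1−0.29) × (1−0.16) = 0.481132
P(Control pod unavailable) [AND] = 0.481132 × 0.42 = 0.202075
P(Backup path unavailable) [AND] = 0.40 × 0.18 × 0.23 = 0.016560
P(Hydraulic supply down) [AND] = 0.13 × 0.016560 = 0.002153
P(Annular stack unavailable) [OR] = 1 − (1−0.36) × (1−0.202075) × (1−0.002153) × (1−0.08) = 0.531193
P(Ram stack 2 unavailable) [OR] = 1 − (1−0.531193) × (1−0.10) = 0.578074
P(Offshore blowout preventer fails to close) [OR] = 1 − (1−0.240000) × (1−0.578074) × (1−0.08) × (1−0.14) = 0.746291
Rounded to 4 decimal places: P(Offshore blowout preventer fails to close) ≈ 0.7463.

0.7463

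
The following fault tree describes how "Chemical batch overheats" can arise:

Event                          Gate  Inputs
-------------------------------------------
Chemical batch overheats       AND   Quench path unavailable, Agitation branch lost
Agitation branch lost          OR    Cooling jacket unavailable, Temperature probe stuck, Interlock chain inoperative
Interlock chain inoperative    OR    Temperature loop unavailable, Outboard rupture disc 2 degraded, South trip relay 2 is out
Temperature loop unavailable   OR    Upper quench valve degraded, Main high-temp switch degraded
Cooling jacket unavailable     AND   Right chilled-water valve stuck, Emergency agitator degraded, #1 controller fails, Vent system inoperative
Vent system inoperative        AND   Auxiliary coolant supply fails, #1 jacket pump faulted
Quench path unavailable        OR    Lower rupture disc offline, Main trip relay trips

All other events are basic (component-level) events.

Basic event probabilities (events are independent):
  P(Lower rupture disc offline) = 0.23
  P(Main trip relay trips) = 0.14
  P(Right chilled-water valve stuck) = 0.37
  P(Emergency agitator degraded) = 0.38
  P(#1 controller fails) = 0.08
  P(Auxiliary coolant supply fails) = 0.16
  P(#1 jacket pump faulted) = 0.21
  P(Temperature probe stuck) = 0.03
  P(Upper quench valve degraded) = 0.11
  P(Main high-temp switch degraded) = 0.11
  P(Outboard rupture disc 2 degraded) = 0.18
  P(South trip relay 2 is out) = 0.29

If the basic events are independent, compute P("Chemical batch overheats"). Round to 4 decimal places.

P(Quench path unavailable) [OR] = 1 − (1−0.23) × (1−0.14) = 0.337800
P(Vent system inoperative) [AND] = 0.16 × 0.21 = 0.033600
P(Cooling jacket unavailable) [AND] = 0.37 × 0.38 × 0.08 × 0.033600 = 0.000378
P(Temperature loop unavailable) [OR] = 1 − (1−0.11) × (1−0.11) = 0.207900
P(Interlock chain inoperative) [OR] = 1 − (1−0.207900) × (1−0.18) × (1−0.29) = 0.538839
P(Agitation branch lost) [OR] = 1 − (1−0.000378) × (1−0.03) × (1−0.538839) = 0.552843
P(Chemical batch overheats) [AND] = 0.337800 × 0.552843 = 0.186750
Rounded to 4 decimal places: P(Chemical batch overheats) ≈ 0.1868.

0.1868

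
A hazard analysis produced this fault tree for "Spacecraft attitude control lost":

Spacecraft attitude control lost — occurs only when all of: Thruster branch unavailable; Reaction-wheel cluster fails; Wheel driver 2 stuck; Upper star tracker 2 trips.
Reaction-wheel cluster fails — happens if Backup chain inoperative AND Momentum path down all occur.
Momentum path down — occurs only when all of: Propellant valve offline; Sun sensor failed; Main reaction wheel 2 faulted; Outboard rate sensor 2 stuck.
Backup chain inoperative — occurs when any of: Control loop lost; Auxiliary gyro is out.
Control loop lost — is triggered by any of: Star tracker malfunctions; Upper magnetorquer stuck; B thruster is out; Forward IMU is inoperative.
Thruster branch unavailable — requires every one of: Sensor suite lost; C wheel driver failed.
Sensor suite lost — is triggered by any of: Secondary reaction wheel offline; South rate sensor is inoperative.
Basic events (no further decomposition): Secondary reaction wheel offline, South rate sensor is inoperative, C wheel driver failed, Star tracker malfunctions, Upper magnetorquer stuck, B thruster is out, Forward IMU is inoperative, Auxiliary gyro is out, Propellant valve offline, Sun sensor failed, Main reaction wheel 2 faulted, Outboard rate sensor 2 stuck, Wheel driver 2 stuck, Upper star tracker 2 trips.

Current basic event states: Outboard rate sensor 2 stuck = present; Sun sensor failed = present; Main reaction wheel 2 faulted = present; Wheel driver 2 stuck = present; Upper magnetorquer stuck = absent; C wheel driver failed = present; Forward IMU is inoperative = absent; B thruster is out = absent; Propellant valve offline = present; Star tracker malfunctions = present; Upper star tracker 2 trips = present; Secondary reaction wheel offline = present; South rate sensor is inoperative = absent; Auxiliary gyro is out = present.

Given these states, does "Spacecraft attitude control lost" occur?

Sensor suite lost [OR]: Secondary reaction wheel offline=occurs, South rate sensor is inoperative=not → at least one input occurs → occurs.
Thruster branch unavailable [AND]: Sensor suite lost=occurs, C wheel driver failed=occurs → all inputs occur → occurs.
Control loop lost [OR]: Star tracker malfunctions=occurs, Upper magnetorquer stuck=not, B thruster is out=not, Forward IMU is inoperative=not → at least one input occurs → occurs.
Backup chain inoperative [OR]: Control loop lost=occurs, Auxiliary gyro is out=occurs → at least one input occurs → occurs.
Momentum path down [AND]: Propellant valve offline=occurs, Sun sensor failed=occurs, Main reaction wheel 2 faulted=occurs, Outboard rate sensor 2 stuck=occurs → all inputs occur → occurs.
Reaction-wheel cluster fails [AND]: Backup chain inoperative=occurs, Momentum path down=occurs → all inputs occur → occurs.
Spacecraft attitude control lost [AND]: Thruster branch unavailable=occurs, Reaction-wheel cluster fails=occurs, Wheel driver 2 stuck=occurs, Upper star tracker 2 trips=occurs → all inputs occur → occurs.

Yes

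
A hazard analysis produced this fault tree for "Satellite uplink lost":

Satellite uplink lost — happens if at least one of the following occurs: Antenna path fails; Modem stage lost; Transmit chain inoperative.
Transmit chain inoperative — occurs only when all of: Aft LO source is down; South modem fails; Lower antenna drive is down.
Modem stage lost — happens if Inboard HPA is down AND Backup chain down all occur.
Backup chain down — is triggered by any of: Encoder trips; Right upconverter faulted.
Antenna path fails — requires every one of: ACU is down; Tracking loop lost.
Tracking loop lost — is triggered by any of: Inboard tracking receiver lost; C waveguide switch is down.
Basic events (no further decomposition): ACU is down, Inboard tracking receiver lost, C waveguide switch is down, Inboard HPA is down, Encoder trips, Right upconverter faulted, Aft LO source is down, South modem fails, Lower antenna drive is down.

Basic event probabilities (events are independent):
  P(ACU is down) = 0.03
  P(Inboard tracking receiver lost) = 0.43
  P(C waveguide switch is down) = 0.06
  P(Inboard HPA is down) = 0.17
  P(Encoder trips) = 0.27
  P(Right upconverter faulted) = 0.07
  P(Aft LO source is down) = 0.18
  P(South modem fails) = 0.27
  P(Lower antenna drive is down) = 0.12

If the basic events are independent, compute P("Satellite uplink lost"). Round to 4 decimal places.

P(Tracking loop lost) [OR] = 1 − (1−0.43) × (1−0.06) = 0.464200
P(Antenna path fails) [AND] = 0.03 × 0.464200 = 0.013926
P(Backup chain down) [OR] = 1 − (1−0.27) × (1−0.07) = 0.321100
P(Modem stage lost) [AND] = 0.17 × 0.321100 = 0.054587
P(Transmit chain inoperative) [AND] = 0.18 × 0.27 × 0.12 = 0.005832
P(Satellite uplink lost) [OR] = 1 − (1−0.013926) × (1−0.054587) × (1−0.005832) = 0.073190
Rounded to 4 decimal places: P(Satellite uplink lost) ≈ 0.0732.

0.0732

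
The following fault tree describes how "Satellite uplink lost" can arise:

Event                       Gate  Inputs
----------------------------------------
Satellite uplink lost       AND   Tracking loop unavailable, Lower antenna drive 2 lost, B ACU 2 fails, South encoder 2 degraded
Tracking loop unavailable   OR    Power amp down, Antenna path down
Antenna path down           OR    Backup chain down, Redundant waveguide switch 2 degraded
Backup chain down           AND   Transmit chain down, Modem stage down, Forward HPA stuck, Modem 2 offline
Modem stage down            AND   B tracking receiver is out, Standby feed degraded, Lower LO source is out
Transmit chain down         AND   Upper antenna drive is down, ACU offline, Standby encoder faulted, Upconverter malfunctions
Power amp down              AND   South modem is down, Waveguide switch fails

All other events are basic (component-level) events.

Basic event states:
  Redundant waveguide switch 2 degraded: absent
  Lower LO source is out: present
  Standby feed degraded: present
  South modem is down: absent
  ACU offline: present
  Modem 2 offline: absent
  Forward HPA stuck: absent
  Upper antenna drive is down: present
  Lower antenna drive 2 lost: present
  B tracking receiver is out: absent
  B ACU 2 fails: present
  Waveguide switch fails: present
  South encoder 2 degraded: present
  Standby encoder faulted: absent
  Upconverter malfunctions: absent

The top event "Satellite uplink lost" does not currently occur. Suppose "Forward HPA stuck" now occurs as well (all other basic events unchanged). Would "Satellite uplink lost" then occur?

No

Counterfactual: set "Forward HPA stuck" to occurred.
Power amp down [AND]: South modem is down=not, Waveguide switch fails=occurs → not all inputs occur → does not occur.
Transmit chain down [AND]: Upper antenna drive is down=occurs, ACU offline=occurs, Standby encoder faulted=not, Upconverter malfunctions=not → not all inputs occur → does not occur.
Modem stage down [AND]: B tracking receiver is out=not, Standby feed degraded=occurs, Lower LO source is out=occurs → not all inputs occur → does not occur.
Backup chain down [AND]: Transmit chain down=not, Modem stage down=not, Forward HPA stuck=occurs, Modem 2 offline=not → not all inputs occur → does not occur.
Antenna path down [OR]: Backup chain down=not, Redundant waveguide switch 2 degraded=not → no input occurs → does not occur.
Tracking loop unavailable [OR]: Power amp down=not, Antenna path down=not → no input occurs → does not occur.
Satellite uplink lost [AND]: Tracking loop unavailable=not, Lower antenna drive 2 lost=occurs, B ACU 2 fails=occurs, South encoder 2 degraded=occurs → not all inputs occur → does not occur.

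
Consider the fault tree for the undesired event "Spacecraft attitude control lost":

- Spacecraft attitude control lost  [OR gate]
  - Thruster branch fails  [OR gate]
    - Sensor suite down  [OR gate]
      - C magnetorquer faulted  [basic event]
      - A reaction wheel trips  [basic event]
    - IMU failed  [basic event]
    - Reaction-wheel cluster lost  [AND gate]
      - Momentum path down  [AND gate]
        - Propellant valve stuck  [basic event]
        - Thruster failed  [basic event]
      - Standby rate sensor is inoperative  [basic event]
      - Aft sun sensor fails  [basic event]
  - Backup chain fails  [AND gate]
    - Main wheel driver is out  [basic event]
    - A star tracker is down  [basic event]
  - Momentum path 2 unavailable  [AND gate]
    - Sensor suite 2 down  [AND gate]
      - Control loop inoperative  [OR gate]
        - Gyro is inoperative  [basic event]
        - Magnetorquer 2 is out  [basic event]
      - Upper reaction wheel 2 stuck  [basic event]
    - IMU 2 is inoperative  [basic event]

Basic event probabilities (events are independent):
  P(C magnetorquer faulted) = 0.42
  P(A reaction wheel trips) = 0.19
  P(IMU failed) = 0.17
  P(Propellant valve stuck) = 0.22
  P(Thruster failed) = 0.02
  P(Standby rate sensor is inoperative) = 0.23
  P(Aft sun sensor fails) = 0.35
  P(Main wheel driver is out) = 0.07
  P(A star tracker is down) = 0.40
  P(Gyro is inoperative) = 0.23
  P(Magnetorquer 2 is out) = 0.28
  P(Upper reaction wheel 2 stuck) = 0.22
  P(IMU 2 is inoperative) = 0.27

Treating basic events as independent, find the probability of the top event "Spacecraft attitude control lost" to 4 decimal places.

P(Sensor suite down) [OR] = 1 − (1−0.42) × (1−0.19) = 0.530200
P(Momentum path down) [AND] = 0.22 × 0.02 = 0.004400
P(Reaction-wheel cluster lost) [AND] = 0.004400 × 0.23 × 0.35 = 0.000354
P(Thruster branch fails) [OR] = 1 − (1−0.530200) × (1−0.17) × (1−0.000354) = 0.610204
P(Backup chain fails) [AND] = 0.07 × 0.40 = 0.028000
P(Control loop inoperative) [OR] = 1 − (1−0.23) × (1−0.28) = 0.445600
P(Sensor suite 2 down) [AND] = 0.445600 × 0.22 = 0.098032
P(Momentum path 2 unavailable) [AND] = 0.098032 × 0.27 = 0.026469
P(Spacecraft attitude control lost) [OR] = 1 − (1−0.610204) × (1−0.028000) × (1−0.026469) = 0.631147
Rounded to 4 decimal places: P(Spacecraft attitude control lost) ≈ 0.6311.

0.6311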